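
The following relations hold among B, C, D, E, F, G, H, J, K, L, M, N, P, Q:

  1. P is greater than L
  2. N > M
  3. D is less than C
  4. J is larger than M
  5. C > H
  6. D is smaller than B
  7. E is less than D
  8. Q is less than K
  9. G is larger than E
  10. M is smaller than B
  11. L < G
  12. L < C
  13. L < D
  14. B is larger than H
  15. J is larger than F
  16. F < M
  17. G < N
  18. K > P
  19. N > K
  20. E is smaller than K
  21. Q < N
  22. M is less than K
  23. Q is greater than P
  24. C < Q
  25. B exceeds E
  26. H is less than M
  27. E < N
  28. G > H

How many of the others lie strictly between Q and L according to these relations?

3

The relations place L below Q. An element lies strictly between them when it is forced above L and also forced below Q.
Above L: {D, P, C, G, B, K, N}. Below Q: {H, E, D, P, C}.
Intersection: {D, P, C} — 3.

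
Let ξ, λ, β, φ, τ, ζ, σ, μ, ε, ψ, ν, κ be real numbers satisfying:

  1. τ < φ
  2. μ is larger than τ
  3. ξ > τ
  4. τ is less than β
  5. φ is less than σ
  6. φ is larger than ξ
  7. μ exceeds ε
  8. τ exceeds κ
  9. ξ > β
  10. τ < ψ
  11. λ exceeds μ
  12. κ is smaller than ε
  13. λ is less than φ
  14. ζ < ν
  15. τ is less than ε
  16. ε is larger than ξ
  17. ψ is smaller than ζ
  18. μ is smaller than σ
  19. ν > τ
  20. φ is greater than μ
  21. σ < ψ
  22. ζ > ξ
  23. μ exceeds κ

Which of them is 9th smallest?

σ

The consecutive relations fix a unique order: κ < τ < β < ξ < ε < μ < λ < φ < σ < ψ < ζ < ν.
Counting 9 from the smallest end gives σ.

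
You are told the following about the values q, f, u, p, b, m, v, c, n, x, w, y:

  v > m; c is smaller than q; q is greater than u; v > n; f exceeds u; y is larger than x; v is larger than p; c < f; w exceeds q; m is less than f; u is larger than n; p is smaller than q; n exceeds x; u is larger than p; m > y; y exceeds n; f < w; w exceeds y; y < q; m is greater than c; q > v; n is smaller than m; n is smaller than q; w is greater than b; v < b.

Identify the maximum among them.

x is not greatest since x < n; c is not greatest since c < q; n is not greatest since n < q; y is not greatest since y < m; m is not greatest since m < v; p is not greatest since p < v; u is not greatest since u < q; v is not greatest since v < b; q is not greatest since q < w; b is not greatest since b < w; f is not greatest since f < w.
Only w has nothing above it, so w is the maximum.

w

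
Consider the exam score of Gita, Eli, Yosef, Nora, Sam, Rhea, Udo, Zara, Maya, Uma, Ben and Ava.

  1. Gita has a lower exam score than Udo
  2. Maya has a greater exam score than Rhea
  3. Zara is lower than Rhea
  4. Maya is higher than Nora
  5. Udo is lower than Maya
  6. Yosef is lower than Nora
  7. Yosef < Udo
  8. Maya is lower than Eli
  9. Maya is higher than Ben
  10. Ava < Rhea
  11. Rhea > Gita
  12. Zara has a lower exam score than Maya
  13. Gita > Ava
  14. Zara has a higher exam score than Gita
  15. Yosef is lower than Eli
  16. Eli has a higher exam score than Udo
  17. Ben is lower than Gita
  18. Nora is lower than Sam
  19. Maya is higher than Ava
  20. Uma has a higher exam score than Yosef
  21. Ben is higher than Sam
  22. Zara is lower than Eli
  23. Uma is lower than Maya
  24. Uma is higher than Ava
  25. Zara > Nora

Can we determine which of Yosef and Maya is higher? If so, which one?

Chaining the given relations: Yosef < Nora < Sam < Ben < Gita < Zara < Rhea < Maya.
So Maya is higher.

Maya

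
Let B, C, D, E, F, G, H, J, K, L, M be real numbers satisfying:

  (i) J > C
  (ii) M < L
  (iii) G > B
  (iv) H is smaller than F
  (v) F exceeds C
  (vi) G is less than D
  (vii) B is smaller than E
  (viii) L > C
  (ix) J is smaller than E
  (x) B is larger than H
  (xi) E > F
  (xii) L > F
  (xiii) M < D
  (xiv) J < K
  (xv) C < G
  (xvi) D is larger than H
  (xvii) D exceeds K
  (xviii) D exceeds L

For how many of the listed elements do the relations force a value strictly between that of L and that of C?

1

The relations place C below L. An element lies strictly between them when it is forced above C and also forced below L.
Above C: {J, F, G, K, E, D}. Below L: {H, F, M}.
Intersection: {F} — 1.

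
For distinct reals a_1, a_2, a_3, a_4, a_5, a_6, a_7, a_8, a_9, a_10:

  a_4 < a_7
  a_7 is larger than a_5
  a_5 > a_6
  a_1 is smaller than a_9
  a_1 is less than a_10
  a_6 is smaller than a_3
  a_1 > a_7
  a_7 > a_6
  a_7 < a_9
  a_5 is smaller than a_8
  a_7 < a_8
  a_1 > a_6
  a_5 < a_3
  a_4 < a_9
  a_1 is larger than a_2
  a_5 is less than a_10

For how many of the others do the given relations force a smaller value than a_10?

The elements the relations force below a_10 are a_4, a_6, a_5, a_7, a_2, a_1 — no chain reaches any other.
That is 6.

6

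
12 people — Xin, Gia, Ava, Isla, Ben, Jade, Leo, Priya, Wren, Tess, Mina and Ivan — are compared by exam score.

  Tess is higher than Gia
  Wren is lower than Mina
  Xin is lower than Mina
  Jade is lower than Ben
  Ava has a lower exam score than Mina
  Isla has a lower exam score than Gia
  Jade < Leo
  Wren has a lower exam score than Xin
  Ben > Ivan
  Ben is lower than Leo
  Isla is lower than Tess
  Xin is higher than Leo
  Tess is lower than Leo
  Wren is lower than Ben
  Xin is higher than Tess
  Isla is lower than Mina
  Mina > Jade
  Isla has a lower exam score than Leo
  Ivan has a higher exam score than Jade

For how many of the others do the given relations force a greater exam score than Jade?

5

Directly above Jade: Ivan, Ben, Leo, Mina.
One step further: Xin (5 so far).
Nothing else is reachable above Jade; 5 in all.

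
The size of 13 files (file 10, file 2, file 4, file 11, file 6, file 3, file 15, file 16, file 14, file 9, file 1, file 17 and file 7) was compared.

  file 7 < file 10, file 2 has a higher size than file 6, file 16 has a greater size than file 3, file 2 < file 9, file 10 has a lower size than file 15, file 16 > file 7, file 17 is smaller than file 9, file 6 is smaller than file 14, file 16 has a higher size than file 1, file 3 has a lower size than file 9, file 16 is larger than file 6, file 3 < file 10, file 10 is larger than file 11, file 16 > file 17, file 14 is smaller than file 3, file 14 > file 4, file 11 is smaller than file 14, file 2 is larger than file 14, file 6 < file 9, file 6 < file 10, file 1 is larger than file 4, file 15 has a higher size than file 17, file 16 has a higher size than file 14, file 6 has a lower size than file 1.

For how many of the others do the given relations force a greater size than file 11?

From file 11 the given relations immediately reach file 14, file 10.
From those, file 3, file 2, file 15, file 16 — 6 in total.
From those, file 9 — 7 in total.
No other element is forced above file 11 by the given relations, so the count is 7.

7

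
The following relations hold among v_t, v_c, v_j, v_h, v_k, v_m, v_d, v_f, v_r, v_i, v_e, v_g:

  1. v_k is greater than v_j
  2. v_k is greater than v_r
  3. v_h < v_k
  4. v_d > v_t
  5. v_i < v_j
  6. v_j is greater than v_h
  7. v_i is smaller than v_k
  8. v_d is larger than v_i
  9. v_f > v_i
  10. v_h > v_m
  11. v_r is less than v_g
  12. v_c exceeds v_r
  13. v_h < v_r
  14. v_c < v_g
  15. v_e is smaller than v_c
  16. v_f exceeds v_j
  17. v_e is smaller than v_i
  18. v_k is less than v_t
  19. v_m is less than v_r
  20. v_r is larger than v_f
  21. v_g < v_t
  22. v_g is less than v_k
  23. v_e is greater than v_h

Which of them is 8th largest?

Piecing the relations together gives one ordering: v_m < v_h < v_e < v_i < v_j < v_f < v_r < v_c < v_g < v_k < v_t < v_d.
Counting 8 from the largest end gives v_j.

v_j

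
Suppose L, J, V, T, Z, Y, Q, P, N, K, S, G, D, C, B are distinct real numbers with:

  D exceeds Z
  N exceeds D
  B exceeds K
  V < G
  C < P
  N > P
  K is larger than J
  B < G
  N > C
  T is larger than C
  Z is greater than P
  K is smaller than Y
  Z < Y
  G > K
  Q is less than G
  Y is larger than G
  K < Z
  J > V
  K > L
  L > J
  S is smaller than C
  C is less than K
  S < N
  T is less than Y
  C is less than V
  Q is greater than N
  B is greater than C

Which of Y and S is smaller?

S

S < C and C < V give S < V.
Then V < J extends the chain to J.
With J < L: S < C < V < J < L.
Then L < K extends the chain to K.
With K < Z: S < C < V < J < L < K < Z.
Then Z < D extends the chain to D.
Then D < N extends the chain to N.
Then N < Q extends the chain to Q.
With Q < G: S < C < V < J < L < K < Z < D < N < Q < G.
With G < Y: S < C < V < J < L < K < Z < D < N < Q < G < Y.
So S < Y; S is the smaller of the two.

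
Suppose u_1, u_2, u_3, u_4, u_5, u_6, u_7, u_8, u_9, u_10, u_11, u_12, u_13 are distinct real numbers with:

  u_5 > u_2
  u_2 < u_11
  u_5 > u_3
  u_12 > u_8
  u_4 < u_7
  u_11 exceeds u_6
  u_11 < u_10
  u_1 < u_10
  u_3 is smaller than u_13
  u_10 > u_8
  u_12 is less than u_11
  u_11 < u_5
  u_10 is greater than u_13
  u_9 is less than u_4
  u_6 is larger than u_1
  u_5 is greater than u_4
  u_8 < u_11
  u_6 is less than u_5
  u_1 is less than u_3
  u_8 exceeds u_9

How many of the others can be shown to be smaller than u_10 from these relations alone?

The elements the relations force below u_10 are u_1, u_9, u_2, u_8, u_3, u_6, u_13, u_12, u_11 — no chain reaches any other.
That is 9.

9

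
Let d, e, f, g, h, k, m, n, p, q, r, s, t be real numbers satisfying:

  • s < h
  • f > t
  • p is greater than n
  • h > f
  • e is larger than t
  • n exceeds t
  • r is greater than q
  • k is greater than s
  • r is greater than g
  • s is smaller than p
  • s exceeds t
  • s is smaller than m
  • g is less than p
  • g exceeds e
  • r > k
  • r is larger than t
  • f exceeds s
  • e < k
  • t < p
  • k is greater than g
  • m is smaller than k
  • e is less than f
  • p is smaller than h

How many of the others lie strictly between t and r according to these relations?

The relations place t below r. An element lies strictly between them when it is forced above t and also forced below r.
Above t: {e, s, m, g, k, f, n, p, h}. Below r: {e, s, m, g, k, q}.
Intersection: {e, s, m, g, k} — 5.

5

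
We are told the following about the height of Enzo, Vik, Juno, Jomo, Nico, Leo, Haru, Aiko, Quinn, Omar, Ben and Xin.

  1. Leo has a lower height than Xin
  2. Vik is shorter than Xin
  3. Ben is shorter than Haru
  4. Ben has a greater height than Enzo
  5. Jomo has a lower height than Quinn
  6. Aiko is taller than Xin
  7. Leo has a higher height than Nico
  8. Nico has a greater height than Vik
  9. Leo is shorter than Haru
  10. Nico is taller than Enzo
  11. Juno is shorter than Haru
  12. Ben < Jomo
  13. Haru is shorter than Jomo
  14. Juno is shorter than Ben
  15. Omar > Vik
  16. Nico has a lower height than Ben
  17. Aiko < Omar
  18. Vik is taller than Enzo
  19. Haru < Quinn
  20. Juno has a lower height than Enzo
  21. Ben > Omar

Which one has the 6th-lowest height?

Xin

The consecutive relations fix a unique order: Juno < Enzo < Vik < Nico < Leo < Xin < Aiko < Omar < Ben < Haru < Jomo < Quinn.
Counting 6 from the smallest end gives Xin.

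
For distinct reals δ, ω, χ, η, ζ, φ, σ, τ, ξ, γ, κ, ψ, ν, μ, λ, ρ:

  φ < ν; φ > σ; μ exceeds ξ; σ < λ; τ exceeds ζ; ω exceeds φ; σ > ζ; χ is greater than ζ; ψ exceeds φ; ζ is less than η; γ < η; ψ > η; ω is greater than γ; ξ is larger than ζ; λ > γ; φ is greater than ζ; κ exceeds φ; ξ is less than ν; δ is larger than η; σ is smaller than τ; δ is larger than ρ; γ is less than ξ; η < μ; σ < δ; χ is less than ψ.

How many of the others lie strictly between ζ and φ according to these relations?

1

Chaining upward from ζ reaches: σ, χ, λ, η, ξ, μ, ω, δ, ψ, τ, κ, ν.
Chaining downward from φ reaches: σ.
Strictly between ζ and φ are those in both lists: σ — 1 element.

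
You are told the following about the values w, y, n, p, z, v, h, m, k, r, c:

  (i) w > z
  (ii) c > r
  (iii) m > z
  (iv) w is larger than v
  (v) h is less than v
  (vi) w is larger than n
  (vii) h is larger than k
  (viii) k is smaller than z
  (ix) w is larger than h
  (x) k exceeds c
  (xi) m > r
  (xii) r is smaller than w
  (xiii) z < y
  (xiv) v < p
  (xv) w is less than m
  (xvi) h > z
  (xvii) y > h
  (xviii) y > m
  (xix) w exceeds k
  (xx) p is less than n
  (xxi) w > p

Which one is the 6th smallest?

Piecing the relations together gives one ordering: r < c < k < z < h < v < p < n < w < m < y.
The 6th smallest is v.

v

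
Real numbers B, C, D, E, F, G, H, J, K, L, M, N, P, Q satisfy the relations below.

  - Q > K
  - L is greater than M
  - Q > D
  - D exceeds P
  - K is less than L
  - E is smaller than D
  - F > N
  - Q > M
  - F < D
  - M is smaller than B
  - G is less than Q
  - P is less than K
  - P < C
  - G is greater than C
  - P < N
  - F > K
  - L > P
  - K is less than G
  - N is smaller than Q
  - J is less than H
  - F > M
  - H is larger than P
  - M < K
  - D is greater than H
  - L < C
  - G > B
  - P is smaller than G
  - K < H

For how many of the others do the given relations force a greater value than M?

From M the given relations immediately reach K, B, L, F, Q.
From those, C, H, G, D — 9 in total.
Nothing else is reachable above M; 9 in all.

9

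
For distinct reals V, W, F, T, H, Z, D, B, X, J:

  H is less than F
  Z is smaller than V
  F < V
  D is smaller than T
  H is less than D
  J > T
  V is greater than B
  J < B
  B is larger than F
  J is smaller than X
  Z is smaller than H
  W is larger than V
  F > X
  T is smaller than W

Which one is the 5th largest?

Chaining the given pairs: Z < H < D < T < J < X < F < B < V < W.
The 5th largest is X.

X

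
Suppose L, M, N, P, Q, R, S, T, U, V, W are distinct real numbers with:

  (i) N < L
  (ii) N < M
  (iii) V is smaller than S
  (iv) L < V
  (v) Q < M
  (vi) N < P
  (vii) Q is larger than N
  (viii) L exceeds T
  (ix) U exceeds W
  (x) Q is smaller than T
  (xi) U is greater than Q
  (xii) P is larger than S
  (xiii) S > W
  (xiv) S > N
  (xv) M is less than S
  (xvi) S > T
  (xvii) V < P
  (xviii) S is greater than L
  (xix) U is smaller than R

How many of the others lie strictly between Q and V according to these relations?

2

Chaining upward from Q reaches: M, T, U, R, L, S, P.
Chaining downward from V reaches: N, T, L.
Strictly between Q and V are those in both lists: T, L — 2 elements.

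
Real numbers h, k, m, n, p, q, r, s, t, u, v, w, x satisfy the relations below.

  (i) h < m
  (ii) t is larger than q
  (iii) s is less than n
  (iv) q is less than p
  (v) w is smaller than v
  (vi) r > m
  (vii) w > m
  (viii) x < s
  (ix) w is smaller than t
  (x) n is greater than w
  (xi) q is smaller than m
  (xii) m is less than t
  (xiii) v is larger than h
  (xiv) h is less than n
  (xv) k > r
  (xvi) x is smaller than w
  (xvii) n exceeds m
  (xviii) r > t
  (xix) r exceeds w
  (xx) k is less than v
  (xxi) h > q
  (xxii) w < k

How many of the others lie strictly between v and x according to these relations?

Chaining upward from x reaches: s, w, t, r, n, k.
Chaining downward from v reaches: q, h, m, w, t, r, k.
Strictly between x and v are those in both lists: w, t, r, k — 4 elements.

4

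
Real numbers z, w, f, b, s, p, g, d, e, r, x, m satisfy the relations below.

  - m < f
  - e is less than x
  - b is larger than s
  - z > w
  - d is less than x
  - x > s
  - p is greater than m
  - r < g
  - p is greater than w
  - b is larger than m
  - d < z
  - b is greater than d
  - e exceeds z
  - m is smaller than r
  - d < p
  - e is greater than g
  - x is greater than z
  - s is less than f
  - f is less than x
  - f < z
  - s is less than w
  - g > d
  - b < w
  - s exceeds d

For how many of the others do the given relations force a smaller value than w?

4

Directly below w: s, b.
One step further: m, d (4 so far).
No other element is forced below w by the given relations, so the count is 4.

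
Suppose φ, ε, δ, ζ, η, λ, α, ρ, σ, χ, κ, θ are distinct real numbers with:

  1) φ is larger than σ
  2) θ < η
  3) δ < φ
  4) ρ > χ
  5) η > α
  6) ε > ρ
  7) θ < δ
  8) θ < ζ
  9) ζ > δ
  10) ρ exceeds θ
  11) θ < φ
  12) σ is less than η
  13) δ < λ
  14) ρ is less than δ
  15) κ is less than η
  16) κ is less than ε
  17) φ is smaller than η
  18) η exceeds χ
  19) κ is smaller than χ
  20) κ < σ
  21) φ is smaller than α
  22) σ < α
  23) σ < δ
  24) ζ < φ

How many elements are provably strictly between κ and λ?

The relations place κ below λ. An element lies strictly between them when it is forced above κ and also forced below λ.
Above κ: {σ, χ, ρ, ε, δ, ζ, φ, α, η}. Below λ: {σ, χ, θ, ρ, δ}.
Intersection: {σ, χ, ρ, δ} — 4.

4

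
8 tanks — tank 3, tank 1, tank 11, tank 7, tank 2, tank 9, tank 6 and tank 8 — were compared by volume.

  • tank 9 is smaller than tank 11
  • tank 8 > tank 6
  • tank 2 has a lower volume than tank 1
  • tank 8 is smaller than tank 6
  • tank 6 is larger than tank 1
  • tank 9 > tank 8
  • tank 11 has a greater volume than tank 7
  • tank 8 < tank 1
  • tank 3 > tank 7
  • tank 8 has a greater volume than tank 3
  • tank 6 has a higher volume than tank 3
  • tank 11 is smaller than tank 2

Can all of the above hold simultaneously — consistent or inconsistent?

Chaining the given relations yields tank 8 < tank 9 < tank 11 < tank 2 < tank 1 < tank 6, so tank 8 < tank 6. But one relation states tank 6 < tank 8. These cannot both hold.

inconsistent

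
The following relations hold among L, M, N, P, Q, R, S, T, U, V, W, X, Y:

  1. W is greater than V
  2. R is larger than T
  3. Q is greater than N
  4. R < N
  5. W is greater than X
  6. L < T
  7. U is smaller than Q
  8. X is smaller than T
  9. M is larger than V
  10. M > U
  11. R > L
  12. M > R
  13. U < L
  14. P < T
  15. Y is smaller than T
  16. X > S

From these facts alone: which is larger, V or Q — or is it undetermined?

Following every chain through V: above V we get W, M.
Q is not reached, and no chain runs the other way from Q to V.
So the given relations leave the order of V and Q undetermined.

undetermined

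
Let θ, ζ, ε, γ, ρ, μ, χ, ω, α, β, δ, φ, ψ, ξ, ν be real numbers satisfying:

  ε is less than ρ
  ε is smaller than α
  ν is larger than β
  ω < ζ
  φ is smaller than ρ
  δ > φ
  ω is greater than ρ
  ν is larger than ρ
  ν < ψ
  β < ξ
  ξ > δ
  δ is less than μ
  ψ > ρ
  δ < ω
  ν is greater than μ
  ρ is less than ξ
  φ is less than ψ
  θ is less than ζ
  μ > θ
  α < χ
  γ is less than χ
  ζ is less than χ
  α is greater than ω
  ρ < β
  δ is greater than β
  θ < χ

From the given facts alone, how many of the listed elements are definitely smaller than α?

From α the given relations immediately reach ε, ω.
From those, ρ, δ — 4 in total.
From those, φ, β — 6 in total.
Nothing else is reachable below α; 6 in all.

6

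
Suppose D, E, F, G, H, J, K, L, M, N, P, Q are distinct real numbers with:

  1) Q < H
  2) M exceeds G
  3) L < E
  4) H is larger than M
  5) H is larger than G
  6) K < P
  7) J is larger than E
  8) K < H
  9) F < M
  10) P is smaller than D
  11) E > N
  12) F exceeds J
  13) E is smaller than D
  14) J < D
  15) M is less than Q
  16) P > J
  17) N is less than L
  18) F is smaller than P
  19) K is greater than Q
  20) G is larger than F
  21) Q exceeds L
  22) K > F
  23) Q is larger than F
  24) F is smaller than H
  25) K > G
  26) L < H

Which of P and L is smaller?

L < E and E < J give L < J.
With J < F: L < E < J < F.
Then F < G extends the chain to G.
With G < M: L < E < J < F < G < M.
Then M < Q extends the chain to Q.
Then Q < K extends the chain to K.
Then K < P extends the chain to P.
So L < P; L is the smaller of the two.

L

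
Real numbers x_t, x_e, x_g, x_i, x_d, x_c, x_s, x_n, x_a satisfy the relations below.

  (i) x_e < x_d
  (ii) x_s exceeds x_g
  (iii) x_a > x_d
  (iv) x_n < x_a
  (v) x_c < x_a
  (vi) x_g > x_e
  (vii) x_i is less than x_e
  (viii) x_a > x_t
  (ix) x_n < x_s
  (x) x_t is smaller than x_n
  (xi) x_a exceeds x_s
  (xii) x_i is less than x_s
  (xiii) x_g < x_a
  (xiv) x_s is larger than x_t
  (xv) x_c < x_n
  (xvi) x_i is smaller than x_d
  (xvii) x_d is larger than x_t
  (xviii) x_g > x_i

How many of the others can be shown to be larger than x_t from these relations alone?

Directly above x_t: x_n, x_d, x_s, x_a.
Nothing else is reachable above x_t; 4 in all.

4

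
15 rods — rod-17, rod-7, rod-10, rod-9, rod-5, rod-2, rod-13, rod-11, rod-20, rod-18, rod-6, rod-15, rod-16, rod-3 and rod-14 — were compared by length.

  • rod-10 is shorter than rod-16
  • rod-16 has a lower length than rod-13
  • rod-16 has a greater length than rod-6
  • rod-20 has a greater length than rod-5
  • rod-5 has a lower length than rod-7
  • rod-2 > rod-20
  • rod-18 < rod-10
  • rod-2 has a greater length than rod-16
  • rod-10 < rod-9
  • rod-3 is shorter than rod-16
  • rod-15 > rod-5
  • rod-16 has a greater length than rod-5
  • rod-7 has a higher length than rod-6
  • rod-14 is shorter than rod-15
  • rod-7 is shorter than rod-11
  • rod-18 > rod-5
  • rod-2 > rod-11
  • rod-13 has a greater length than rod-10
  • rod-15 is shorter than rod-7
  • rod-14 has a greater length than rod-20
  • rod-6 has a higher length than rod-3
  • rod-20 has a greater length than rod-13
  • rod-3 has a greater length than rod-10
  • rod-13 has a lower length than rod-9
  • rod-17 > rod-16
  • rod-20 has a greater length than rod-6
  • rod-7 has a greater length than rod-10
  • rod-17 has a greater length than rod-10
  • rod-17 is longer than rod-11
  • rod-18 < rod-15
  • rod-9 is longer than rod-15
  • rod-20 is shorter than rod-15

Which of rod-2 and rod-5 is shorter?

rod-5

Chaining the given relations: rod-5 < rod-18 < rod-10 < rod-3 < rod-6 < rod-16 < rod-13 < rod-20 < rod-15 < rod-7 < rod-11 < rod-2.
So rod-5 < rod-2; rod-5 is the shorter of the two.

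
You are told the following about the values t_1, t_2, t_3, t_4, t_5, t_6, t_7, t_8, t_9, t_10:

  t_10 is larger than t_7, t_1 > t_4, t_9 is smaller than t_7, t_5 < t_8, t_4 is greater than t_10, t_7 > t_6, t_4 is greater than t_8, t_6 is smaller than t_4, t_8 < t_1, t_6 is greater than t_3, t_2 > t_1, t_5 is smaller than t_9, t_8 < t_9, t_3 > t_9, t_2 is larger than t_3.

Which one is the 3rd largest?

t_4

Piecing the relations together gives one ordering: t_5 < t_8 < t_9 < t_3 < t_6 < t_7 < t_10 < t_4 < t_1 < t_2.
The 3rd largest is t_4.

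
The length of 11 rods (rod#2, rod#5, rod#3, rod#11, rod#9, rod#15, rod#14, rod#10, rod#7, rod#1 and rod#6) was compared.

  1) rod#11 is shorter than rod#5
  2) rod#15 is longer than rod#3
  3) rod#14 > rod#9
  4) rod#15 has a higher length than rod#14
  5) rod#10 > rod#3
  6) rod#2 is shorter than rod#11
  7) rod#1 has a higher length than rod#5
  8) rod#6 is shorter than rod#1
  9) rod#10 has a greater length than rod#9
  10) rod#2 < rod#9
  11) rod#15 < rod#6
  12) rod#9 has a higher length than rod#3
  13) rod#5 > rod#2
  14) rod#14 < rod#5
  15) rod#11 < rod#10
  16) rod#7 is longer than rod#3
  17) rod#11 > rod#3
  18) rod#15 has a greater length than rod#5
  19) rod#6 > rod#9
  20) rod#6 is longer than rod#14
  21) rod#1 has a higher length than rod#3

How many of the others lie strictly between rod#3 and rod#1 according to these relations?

Chaining upward from rod#3 reaches: rod#9, rod#14, rod#11, rod#5, rod#7, rod#10, rod#15, rod#6.
Chaining downward from rod#1 reaches: rod#2, rod#9, rod#14, rod#11, rod#5, rod#15, rod#6.
Strictly between rod#3 and rod#1 are those in both lists: rod#9, rod#14, rod#11, rod#5, rod#15, rod#6 — 6 elements.

6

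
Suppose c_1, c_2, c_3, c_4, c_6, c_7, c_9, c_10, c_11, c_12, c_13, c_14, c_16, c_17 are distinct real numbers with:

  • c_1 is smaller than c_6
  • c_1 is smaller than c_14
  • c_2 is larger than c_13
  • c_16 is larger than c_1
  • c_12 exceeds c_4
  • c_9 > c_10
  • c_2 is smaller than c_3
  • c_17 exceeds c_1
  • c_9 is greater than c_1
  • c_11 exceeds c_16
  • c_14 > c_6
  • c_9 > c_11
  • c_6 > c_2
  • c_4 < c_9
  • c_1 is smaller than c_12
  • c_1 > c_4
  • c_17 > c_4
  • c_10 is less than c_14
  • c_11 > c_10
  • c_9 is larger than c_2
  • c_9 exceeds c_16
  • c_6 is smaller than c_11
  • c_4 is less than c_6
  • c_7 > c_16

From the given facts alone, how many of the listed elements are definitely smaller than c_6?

Directly below c_6: c_4, c_1, c_2.
One step further: c_13 (4 so far).
No other element is forced below c_6 by the given relations, so the count is 4.

4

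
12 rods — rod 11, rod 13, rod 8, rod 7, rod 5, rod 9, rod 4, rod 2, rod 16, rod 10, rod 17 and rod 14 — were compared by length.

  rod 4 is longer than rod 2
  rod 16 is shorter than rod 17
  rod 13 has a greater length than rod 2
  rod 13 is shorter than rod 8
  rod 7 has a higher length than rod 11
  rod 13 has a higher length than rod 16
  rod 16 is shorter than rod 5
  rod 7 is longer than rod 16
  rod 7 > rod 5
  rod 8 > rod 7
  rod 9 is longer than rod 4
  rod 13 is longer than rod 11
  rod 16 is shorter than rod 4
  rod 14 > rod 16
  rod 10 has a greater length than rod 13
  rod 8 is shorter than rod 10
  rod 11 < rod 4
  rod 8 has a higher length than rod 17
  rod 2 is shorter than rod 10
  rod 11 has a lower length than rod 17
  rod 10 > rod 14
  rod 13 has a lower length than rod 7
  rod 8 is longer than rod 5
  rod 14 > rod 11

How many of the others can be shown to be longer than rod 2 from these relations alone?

6

The elements the relations force above rod 2 are rod 13, rod 4, rod 9, rod 7, rod 8, rod 10 — no chain reaches any other.
That is 6.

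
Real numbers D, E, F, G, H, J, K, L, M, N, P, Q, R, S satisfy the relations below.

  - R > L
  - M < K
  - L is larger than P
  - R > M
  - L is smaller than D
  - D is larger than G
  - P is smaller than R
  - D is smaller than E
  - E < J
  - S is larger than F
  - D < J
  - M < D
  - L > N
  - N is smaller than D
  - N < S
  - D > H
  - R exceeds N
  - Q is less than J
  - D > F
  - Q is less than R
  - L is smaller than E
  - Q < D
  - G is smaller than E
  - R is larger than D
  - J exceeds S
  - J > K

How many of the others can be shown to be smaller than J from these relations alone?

Directly below J: K, Q, D, S, E.
One step further: M, G, N, F, H, L (11 so far).
One step further: P (12 so far).
Nothing else is reachable below J; 12 in all.

12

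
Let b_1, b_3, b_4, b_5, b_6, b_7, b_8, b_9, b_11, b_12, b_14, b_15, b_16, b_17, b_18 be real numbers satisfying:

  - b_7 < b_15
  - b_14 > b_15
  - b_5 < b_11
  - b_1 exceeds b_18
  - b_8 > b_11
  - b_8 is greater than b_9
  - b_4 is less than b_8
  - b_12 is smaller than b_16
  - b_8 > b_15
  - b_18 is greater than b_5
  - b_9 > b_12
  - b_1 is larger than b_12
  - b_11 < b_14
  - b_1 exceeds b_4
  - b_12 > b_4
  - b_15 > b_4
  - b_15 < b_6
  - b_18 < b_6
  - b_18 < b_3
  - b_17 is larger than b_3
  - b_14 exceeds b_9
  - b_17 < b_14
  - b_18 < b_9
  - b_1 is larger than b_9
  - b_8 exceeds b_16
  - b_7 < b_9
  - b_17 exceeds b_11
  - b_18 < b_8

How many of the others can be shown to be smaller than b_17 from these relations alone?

4

Directly below b_17: b_11, b_3.
One step further: b_5, b_18 (4 so far).
No other element is forced below b_17 by the given relations, so the count is 4.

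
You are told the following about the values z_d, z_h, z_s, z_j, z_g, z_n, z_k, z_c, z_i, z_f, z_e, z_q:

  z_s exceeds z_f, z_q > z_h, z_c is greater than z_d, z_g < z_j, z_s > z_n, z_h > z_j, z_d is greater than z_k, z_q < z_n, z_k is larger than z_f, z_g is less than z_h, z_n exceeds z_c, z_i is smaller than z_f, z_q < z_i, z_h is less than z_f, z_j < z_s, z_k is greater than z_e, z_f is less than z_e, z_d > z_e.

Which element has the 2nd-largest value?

z_n

The consecutive relations fix a unique order: z_g < z_j < z_h < z_q < z_i < z_f < z_e < z_k < z_d < z_c < z_n < z_s.
Counting 2 from the largest end gives z_n.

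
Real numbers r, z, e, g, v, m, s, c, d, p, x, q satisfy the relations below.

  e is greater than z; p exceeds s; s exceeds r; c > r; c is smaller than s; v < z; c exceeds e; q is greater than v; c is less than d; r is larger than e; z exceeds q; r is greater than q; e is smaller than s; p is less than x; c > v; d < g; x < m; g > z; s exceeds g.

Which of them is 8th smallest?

The consecutive relations fix a unique order: v < q < z < e < r < c < d < g < s < p < x < m.
The 8th smallest is g.

g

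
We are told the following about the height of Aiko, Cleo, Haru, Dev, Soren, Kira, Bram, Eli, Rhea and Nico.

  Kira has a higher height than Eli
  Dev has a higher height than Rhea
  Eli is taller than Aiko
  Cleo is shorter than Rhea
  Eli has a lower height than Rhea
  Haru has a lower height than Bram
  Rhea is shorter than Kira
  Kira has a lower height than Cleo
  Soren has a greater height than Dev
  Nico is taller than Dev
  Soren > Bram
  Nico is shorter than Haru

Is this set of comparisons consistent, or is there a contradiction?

We have Rhea < Kira stated directly, yet also Kira < Cleo < Rhea by chaining the others — so Kira < Rhea. Contradiction.

inconsistent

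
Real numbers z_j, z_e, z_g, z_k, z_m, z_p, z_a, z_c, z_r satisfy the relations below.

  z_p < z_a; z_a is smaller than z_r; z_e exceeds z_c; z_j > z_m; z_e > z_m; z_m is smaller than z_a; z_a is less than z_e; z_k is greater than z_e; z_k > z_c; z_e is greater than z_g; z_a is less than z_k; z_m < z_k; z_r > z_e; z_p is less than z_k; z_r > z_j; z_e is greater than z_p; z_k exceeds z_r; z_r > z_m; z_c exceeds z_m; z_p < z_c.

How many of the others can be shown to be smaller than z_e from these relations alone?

5

Directly below z_e: z_p, z_g, z_m, z_c, z_a.
Nothing else is reachable below z_e; 5 in all.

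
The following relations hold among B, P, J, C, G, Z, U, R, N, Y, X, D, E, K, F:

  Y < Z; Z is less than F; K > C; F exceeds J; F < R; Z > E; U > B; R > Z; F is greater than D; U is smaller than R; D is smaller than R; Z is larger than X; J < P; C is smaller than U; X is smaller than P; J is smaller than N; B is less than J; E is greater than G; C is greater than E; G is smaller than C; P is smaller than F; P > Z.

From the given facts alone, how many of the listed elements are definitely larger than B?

6

From B the given relations immediately reach J, U.
From those, N, P, F, R — 6 in total.
Nothing else is reachable above B; 6 in all.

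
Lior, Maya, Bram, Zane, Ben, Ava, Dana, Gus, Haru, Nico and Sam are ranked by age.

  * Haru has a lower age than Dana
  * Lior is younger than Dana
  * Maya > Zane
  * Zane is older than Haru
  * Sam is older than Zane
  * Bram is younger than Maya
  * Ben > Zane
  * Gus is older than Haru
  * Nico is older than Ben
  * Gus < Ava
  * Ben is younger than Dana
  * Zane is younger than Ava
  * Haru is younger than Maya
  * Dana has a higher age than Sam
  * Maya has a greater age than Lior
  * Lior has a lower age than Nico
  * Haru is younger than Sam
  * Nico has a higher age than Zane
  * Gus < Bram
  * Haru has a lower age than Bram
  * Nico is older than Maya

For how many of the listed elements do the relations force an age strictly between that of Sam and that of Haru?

Chaining upward from Haru reaches: Zane, Gus, Ben, Bram, Maya, Ava, Nico, Dana.
Chaining downward from Sam reaches: Zane.
Strictly between Haru and Sam are those in both lists: Zane — 1 element.

1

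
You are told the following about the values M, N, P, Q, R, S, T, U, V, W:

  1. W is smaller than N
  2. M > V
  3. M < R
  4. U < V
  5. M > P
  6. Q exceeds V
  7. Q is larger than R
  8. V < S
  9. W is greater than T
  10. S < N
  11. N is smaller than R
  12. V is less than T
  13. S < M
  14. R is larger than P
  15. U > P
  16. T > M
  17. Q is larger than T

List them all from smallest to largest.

P < U < V < S < M < T < W < N < R < Q

The consecutive links are each given: P < U; U < V; V < S; S < M; M < T; T < W; W < N; N < R; R < Q.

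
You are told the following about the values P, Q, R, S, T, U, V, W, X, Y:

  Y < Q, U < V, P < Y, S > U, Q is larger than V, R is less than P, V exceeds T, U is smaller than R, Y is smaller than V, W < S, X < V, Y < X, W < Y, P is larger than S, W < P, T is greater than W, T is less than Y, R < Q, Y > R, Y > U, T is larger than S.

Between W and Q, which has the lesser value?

The relevant relations are W < S; S < T; T < Y; Y < X; X < V; V < Q.
Together: W < S < T < Y < X < V < Q.
So W < Q; W is the smaller of the two.

W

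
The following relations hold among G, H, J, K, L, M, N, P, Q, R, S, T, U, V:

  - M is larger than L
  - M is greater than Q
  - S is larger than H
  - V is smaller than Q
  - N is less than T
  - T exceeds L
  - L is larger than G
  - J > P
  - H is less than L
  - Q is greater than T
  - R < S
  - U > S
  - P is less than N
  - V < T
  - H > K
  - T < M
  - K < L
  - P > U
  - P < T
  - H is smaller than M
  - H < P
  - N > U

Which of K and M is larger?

Following the relations from K: K < H < S < U < P < N < T < Q < M.
So K < M; M is the larger of the two.

M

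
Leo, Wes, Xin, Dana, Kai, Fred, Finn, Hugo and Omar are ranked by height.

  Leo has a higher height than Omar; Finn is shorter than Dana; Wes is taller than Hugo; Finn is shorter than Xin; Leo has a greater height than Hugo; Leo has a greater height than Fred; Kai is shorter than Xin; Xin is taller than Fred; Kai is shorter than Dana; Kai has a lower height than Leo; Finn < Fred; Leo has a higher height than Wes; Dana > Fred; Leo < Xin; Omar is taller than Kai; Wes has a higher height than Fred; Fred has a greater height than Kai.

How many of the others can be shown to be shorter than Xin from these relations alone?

7

The elements the relations force below Xin are Finn, Kai, Omar, Fred, Hugo, Wes, Leo — no chain reaches any other.
That is 7.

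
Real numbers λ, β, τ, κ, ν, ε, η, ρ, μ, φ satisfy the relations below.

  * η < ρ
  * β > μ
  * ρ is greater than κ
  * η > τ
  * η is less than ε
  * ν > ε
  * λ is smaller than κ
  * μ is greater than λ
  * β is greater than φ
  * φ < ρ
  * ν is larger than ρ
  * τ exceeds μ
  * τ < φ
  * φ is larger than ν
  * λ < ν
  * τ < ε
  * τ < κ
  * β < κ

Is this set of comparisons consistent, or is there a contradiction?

We have ρ < ν stated directly, yet also ν < φ < β < κ < ρ by chaining the others — so ν < ρ. Contradiction.

inconsistent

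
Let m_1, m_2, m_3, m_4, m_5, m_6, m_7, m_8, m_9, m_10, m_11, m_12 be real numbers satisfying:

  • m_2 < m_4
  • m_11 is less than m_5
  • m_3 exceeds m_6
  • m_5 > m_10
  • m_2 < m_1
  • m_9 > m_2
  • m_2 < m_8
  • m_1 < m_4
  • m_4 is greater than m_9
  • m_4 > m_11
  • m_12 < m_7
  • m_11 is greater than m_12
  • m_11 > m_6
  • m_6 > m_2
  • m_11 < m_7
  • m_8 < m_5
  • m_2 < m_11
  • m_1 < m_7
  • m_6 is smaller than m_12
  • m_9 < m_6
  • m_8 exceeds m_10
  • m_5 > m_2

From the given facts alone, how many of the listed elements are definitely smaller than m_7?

6

From m_7 the given relations immediately reach m_1, m_12, m_11.
From those, m_2, m_6 — 5 in total.
From those, m_9 — 6 in total.
Nothing else is reachable below m_7; 6 in all.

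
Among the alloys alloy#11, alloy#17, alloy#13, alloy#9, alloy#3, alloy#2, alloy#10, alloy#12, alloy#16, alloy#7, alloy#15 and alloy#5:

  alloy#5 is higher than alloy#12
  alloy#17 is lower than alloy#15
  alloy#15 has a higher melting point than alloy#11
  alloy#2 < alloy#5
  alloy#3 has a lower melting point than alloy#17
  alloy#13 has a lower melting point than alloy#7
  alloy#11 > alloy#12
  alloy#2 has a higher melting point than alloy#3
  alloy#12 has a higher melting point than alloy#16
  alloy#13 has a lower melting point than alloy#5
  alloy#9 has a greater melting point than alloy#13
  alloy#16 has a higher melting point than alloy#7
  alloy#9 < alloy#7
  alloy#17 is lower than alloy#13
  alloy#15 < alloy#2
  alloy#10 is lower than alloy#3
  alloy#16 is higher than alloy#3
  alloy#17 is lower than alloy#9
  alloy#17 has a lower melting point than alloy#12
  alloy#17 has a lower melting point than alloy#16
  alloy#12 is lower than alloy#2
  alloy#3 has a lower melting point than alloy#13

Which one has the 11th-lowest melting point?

Chaining the given pairs: alloy#10 < alloy#3 < alloy#17 < alloy#13 < alloy#9 < alloy#7 < alloy#16 < alloy#12 < alloy#11 < alloy#15 < alloy#2 < alloy#5.
The 11th smallest is alloy#2.

alloy#2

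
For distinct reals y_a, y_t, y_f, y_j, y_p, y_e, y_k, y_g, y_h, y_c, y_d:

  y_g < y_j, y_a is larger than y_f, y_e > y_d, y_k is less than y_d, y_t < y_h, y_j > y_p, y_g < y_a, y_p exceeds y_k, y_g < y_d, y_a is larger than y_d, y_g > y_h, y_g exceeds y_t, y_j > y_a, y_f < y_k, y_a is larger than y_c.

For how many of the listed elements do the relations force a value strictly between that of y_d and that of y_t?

2

The relations place y_t below y_d. An element lies strictly between them when it is forced above y_t and also forced below y_d.
Above y_t: {y_h, y_g, y_e, y_a, y_j}. Below y_d: {y_f, y_h, y_g, y_k}.
Intersection: {y_h, y_g} — 2.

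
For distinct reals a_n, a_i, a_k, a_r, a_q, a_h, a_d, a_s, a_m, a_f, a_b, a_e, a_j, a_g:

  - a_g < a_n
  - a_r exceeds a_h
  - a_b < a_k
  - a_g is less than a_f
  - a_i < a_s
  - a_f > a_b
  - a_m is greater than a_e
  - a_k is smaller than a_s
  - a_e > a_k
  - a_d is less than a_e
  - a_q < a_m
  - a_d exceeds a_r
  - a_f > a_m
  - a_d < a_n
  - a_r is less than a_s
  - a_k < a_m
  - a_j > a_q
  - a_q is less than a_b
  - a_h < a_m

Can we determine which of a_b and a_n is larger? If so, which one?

Following every chain through a_b: above a_b we get a_k, a_s, a_e, a_m, a_f; below a_b we get a_q.
a_n is not reached, and no chain runs the other way from a_n to a_b.
So the given relations leave the order of a_b and a_n undetermined.

undetermined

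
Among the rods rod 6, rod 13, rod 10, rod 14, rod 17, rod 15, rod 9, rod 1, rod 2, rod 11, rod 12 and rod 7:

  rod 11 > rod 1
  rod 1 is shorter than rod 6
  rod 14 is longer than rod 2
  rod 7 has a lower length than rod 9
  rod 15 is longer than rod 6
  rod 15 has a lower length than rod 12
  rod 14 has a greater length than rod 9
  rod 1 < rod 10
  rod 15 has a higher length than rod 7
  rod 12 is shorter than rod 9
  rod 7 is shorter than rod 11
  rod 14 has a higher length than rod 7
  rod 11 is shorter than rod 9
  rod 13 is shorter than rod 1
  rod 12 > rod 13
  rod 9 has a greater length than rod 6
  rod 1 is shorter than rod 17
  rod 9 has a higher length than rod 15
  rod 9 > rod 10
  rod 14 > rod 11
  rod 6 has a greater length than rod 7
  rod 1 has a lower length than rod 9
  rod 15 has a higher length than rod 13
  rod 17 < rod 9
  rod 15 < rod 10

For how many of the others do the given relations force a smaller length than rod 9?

9

From rod 9 the given relations immediately reach rod 1, rod 7, rod 17, rod 6, rod 15, rod 10, rod 12, rod 11.
From those, rod 13 — 9 in total.
No other element is forced below rod 9 by the given relations, so the count is 9.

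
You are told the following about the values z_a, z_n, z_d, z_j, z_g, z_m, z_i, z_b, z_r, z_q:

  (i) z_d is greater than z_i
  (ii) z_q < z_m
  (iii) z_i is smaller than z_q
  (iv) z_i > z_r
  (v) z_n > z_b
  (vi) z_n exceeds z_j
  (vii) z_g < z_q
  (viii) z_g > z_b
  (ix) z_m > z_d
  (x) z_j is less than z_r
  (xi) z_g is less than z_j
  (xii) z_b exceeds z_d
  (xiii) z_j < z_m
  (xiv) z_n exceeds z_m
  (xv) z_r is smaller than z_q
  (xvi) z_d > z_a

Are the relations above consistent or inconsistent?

We have z_i < z_d stated directly, yet also z_d < z_b < z_g < z_j < z_r < z_i by chaining the others — so z_d < z_i. Contradiction.

inconsistent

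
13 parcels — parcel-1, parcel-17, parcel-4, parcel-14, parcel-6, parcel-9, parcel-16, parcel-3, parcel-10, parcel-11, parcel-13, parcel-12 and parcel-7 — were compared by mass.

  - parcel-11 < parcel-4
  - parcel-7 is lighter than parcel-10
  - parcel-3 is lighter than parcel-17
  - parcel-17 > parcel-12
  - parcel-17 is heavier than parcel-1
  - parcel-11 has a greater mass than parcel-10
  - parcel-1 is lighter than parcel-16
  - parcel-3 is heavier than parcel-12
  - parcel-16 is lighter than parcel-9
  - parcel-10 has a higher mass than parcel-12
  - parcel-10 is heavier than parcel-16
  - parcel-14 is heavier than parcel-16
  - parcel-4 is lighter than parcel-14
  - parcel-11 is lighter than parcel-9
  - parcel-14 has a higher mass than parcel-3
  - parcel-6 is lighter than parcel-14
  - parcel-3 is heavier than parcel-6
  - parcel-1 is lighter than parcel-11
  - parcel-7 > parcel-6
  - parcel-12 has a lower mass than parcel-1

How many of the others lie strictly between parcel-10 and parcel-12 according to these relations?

The relations place parcel-12 below parcel-10. An element lies strictly between them when it is forced above parcel-12 and also forced below parcel-10.
Above parcel-12: {parcel-1, parcel-3, parcel-16, parcel-11, parcel-9, parcel-17, parcel-4, parcel-14}. Below parcel-10: {parcel-6, parcel-1, parcel-16, parcel-7}.
Intersection: {parcel-1, parcel-16} — 2.

2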